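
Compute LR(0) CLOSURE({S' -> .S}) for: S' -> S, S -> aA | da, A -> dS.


Start: S' -> .S
For each item with dot before a nonterminal B, add B -> .γ for every B-production
Closure: [S' -> .S, S -> .aA, S -> .da]


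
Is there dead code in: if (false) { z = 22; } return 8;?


condition is constant false, so the whole block is unreachable
Dead: 'if (false) { z = 22; }'


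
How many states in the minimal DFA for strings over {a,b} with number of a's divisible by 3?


Track (count of a) mod 3: states 0..2, accept at 0
Minimal DFA: 3 states


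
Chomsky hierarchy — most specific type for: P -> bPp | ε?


Single nonterminal LHS, but b^n p^n is not regular
Classification: Type 2 (Context-Free)


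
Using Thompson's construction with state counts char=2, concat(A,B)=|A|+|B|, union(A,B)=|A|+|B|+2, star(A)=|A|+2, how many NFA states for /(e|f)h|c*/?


Syntax tree has 4 char leaf(s), 2 union(s), 1 star(s)
chars contribute 4×2 = 8; each union adds +2; each star adds +2
Total: 8 + 4 + 2 = 14 states


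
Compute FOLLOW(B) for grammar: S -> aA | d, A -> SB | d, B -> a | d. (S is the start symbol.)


$ ∈ FOLLOW(S). For each A -> αBβ: add FIRST(β)\{ε} to FOLLOW(B); if β nullable, add FOLLOW(A).
FOLLOW(B) = {$, a, d}


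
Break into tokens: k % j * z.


Scan left to right, longest-match per lexeme
Tokens: ID(k), OP(%), ID(j), OP(*), ID(z)


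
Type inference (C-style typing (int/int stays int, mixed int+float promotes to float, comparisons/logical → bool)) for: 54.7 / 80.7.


Operand types: float / float
Rule: mixed int/float promotes to float; int/int stays int
Result type: float


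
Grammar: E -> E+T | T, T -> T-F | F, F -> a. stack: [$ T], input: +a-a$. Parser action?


lookahead ∉ {-} so T won't extend; reduce E -> T
Action: reduce (E -> T)


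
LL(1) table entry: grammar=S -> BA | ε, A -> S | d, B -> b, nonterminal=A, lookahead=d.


For [A, d]: 'd' ∈ FIRST(d)
Entry: A -> d


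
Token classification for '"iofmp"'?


Pattern: double-quoted sequence
Type: STRING_LITERAL


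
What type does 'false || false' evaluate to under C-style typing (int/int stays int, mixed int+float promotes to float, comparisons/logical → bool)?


Operand types: bool || bool
Rule: logical operators take bool operands and yield bool
Result type: bool


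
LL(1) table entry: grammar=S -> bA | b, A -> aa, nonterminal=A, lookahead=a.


For [A, a]: 'a' ∈ FIRST(aa)
Entry: A -> aa


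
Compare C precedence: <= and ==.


'<=' is relational (level 7); '==' is equality (level 6)
Higher level binds tighter
'<=' has higher precedence than '=='


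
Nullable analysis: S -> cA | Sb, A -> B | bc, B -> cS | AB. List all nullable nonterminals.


A nonterminal is nullable iff some alternative derives ε (directly, or every symbol in it is nullable)
Nullable: {}


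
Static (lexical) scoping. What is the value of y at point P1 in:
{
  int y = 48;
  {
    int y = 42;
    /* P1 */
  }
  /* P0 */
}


y declared in the same block as P1
y = 42


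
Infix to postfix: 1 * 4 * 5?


Left to right (same or higher precedence on left)
Postfix: 1 4 * 5 *


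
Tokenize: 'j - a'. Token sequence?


Scan left to right, longest-match per lexeme
Tokens: ID(j), OP(-), ID(a)


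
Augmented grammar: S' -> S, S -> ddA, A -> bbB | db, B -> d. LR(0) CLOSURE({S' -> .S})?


Start: S' -> .S
For each item with dot before a nonterminal B, add B -> .γ for every B-production
Closure: [S' -> .S, S -> .ddA]


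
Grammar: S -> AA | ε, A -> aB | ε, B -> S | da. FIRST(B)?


Per alternative of B: FIRST(S) = {a, ε}; FIRST(da) = {d}
FIRST(B) = {a, d, ε}


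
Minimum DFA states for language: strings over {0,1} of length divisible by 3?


Track length mod 3: states 0..2, accept at 0
Minimal DFA: 3 states


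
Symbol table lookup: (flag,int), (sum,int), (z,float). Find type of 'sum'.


Lookup 'sum' → type int


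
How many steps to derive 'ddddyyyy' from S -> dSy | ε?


Derivation: S => dSy => ddSyy => dddSyyy => ddddSyyyy => ddddyyyy
Steps: 5


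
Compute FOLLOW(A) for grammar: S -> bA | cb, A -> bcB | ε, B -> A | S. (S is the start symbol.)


$ ∈ FOLLOW(S). For each A -> αBβ: add FIRST(β)\{ε} to FOLLOW(B); if β nullable, add FOLLOW(A).
FOLLOW(A) = {$}


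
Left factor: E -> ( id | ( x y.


Common prefix: '('
Factored: E -> ( E', E' -> id | x y


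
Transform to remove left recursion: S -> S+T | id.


Left-recursive alternatives: S+T; non-recursive: id
Introduce S': S -> idS', S' -> +TS' | ε


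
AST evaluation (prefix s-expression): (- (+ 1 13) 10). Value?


Evaluate inner: (+ 1 13) = 14
Evaluate root: (- 14 10) = 4
Result: 4


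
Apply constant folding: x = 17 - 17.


17 - 17 = 0 at compile time
Optimized: x = 0


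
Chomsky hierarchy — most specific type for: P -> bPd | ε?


Single nonterminal LHS, but b^n d^n is not regular
Classification: Type 2 (Context-Free)


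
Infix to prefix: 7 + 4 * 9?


'*' binds tighter: tree is (+ 7 (* 4 9))
Prefix: + 7 * 4 9


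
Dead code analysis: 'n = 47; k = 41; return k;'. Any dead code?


n is assigned but never read
Dead: 'n = 47'


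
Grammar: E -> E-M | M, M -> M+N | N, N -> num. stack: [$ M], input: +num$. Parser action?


shift '+' to continue M -> M+N
Action: shift


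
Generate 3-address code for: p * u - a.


Break into single-operator statements:
t1 = p * u
t2 = t1 - a


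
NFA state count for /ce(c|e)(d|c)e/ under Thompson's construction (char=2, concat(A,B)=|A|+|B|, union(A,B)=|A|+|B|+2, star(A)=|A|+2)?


Syntax tree has 7 char leaf(s), 2 union(s), 0 star(s)
chars contribute 7×2 = 14; each union adds +2; each star adds +2
Total: 14 + 4 + 0 = 18 states


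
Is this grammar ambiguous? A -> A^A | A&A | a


'a^a&a' has two parse trees (no precedence encoded between ^ and &)
Ambiguous


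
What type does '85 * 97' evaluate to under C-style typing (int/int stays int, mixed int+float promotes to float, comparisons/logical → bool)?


Operand types: int * int
Rule: mixed int/float promotes to float; int/int stays int
Result type: int


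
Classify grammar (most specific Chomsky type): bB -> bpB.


LHS has context (more than one symbol) and |LHS| ≤ |RHS|
Classification: Type 1 (Context-Sensitive)


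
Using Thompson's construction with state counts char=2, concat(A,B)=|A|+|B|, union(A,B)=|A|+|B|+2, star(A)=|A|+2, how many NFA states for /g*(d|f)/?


Syntax tree has 3 char leaf(s), 1 union(s), 1 star(s)
chars contribute 3×2 = 6; each union adds +2; each star adds +2
Total: 6 + 2 + 2 = 10 states


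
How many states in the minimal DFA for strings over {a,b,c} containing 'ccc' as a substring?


KMP-style automaton: 3 progress states + 1 absorbing accept = 4
Minimal DFA: 4 states


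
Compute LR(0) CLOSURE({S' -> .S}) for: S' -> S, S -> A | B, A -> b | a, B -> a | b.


Start: S' -> .S
For each item with dot before a nonterminal B, add B -> .γ for every B-production
Closure: [S' -> .S, S -> .A, S -> .B, A -> .b, A -> .a, B -> .a, B -> .b]


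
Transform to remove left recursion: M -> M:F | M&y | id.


Left-recursive alternatives: M:F, M&y; non-recursive: id
Introduce M': M -> idM', M' -> :FM' | &yM' | ε


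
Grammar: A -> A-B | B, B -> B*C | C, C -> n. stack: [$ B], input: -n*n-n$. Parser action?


lookahead ∉ {*} so B won't extend; reduce A -> B
Action: reduce (A -> B)


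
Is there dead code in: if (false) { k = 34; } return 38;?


condition is constant false, so the whole block is unreachable
Dead: 'if (false) { k = 34; }'


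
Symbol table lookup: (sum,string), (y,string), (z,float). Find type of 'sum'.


Lookup 'sum' → type string


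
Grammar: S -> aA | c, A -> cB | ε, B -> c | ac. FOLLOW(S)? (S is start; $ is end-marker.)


$ ∈ FOLLOW(S). For each A -> αBβ: add FIRST(β)\{ε} to FOLLOW(B); if β nullable, add FOLLOW(A).
FOLLOW(S) = {$}


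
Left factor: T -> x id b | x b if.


Common prefix: 'x'
Factored: T -> x T', T' -> id b | b if


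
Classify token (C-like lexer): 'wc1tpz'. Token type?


Pattern: letter/underscore followed by alphanumerics, not a keyword
Type: IDENTIFIER


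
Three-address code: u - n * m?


Break into single-operator statements:
t1 = n * m
t2 = u - t1


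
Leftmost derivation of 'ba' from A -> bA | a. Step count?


Derivation: A => bA => ba
Steps: 2


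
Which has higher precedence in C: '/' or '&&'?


'/' is multiplicative (level 10); '&&' is logical AND (level 2)
Higher level binds tighter
'/' has higher precedence than '&&'


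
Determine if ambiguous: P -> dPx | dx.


balanced d^n…x^n: each string has a unique parse
Unambiguous


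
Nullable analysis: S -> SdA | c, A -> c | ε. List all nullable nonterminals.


A nonterminal is nullable iff some alternative derives ε (directly, or every symbol in it is nullable)
Nullable: {A}


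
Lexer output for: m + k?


Scan left to right, longest-match per lexeme
Tokens: ID(m), OP(+), ID(k)


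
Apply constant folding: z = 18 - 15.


18 - 15 = 3 at compile time
Optimized: z = 3


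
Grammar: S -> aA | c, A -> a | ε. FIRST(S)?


Per alternative of S: FIRST(aA) = {a}; FIRST(c) = {c}
FIRST(S) = {a, c}


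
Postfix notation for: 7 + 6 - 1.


Left to right (same or higher precedence on left)
Postfix: 7 6 + 1 -


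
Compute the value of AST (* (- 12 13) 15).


Evaluate inner: (- 12 13) = -1
Evaluate root: (* -1 15) = -15
Result: -15


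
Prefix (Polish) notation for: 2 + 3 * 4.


'*' binds tighter: tree is (+ 2 (* 3 4))
Prefix: + 2 * 3 4


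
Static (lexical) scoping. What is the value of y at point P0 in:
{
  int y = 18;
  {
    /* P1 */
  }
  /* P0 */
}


y declared in the same block as P0
y = 18


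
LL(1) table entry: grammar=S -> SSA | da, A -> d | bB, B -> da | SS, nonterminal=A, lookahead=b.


For [A, b]: 'b' ∈ FIRST(bB)
Entry: A -> bB


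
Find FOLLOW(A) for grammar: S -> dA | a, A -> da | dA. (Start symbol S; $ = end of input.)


$ ∈ FOLLOW(S). For each A -> αBβ: add FIRST(β)\{ε} to FOLLOW(B); if β nullable, add FOLLOW(A).
FOLLOW(A) = {$}


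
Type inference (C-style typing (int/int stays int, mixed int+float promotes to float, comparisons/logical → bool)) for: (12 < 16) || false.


Operand types: bool || bool
Rule: logical operators take bool operands and yield bool
Result type: bool


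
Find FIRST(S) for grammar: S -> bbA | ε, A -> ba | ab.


Per alternative of S: FIRST(bbA) = {b}; FIRST(ε) = {ε}
FIRST(S) = {b, ε}


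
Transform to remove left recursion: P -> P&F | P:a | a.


Left-recursive alternatives: P&F, P:a; non-recursive: a
Introduce P': P -> aP', P' -> &FP' | :aP' | ε


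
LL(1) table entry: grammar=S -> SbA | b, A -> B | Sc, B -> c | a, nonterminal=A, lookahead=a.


For [A, a]: 'a' ∈ FIRST(B)
Entry: A -> B


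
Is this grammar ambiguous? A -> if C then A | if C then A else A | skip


dangling else: 'if C then if C then skip else skip' parses two ways
Ambiguous


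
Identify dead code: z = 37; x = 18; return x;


z is assigned but never read
Dead: 'z = 37'


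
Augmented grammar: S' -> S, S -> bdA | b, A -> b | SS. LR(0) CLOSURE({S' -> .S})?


Start: S' -> .S
For each item with dot before a nonterminal B, add B -> .γ for every B-production
Closure: [S' -> .S, S -> .bdA, S -> .b]


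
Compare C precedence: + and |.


'+' is additive (level 9); '|' is bitwise OR (level 3)
Higher level binds tighter
'+' has higher precedence than '|'


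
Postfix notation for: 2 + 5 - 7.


Left to right (same or higher precedence on left)
Postfix: 2 5 + 7 -


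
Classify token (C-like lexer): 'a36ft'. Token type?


Pattern: letter/underscore followed by alphanumerics, not a keyword
Type: IDENTIFIER


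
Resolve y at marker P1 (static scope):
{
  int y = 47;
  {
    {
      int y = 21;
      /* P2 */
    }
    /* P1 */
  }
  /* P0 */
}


P1's block does not declare y; resolves to the enclosing declaration at depth 0
y = 47


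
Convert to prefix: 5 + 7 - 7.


left-to-right (same/higher precedence on left): tree is (- (+ 5 7) 7)
Prefix: - + 5 7 7


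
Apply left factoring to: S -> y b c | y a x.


Common prefix: 'y'
Factored: S -> y S', S' -> b c | a x


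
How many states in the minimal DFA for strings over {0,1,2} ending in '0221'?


Track the longest suffix of input matching a prefix of '0221': 5 classes (prefixes of length 0..4)
Minimal DFA: 5 states


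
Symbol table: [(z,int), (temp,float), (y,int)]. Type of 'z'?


Lookup 'z' → type int


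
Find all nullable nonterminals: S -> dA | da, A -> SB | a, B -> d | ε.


A nonterminal is nullable iff some alternative derives ε (directly, or every symbol in it is nullable)
Nullable: {B}


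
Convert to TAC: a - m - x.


Break into single-operator statements:
t1 = a - m
t2 = t1 - x


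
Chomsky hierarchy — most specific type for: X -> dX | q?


Right-linear: every RHS is a terminal or a terminal followed by one nonterminal
Classification: Type 3 (Regular)


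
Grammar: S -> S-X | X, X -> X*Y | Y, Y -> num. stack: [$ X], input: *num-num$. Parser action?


shift '*' to continue X -> X*Y
Action: shift


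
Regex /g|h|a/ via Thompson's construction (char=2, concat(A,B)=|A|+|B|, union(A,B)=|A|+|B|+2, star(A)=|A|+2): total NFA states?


Syntax tree has 3 char leaf(s), 2 union(s), 0 star(s)
chars contribute 3×2 = 6; each union adds +2; each star adds +2
Total: 6 + 4 + 0 = 10 states


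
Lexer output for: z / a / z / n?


Scan left to right, longest-match per lexeme
Tokens: ID(z), OP(/), ID(a), OP(/), ID(z), OP(/), ID(n)


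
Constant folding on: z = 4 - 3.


4 - 3 = 1 at compile time
Optimized: z = 1


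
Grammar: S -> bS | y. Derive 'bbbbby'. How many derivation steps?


Derivation: S => bS => bbS => bbbS => bbbbS => bbbbbS => bbbbby
Steps: 6


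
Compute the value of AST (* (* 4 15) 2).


Evaluate inner: (* 4 15) = 60
Evaluate root: (* 60 2) = 120
Result: 120


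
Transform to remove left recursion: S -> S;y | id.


Left-recursive alternatives: S;y; non-recursive: id
Introduce S': S -> idS', S' -> ;yS' | ε


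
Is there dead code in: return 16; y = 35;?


statement follows a return and is unreachable
Dead: 'y = 35'


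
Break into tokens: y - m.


Scan left to right, longest-match per lexeme
Tokens: ID(y), OP(-), ID(m)


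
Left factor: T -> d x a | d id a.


Common prefix: 'd'
Factored: T -> d T', T' -> x a | id a


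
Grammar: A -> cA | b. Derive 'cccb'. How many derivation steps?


Derivation: A => cA => ccA => cccA => cccb
Steps: 4


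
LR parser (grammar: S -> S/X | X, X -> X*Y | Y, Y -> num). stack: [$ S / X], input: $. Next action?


handle 'S/X' on top; lookahead ∈ FOLLOW(S) = {/, $}
Action: reduce (S -> S/X)


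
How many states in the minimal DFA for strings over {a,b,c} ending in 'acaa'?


Track the longest suffix of input matching a prefix of 'acaa': 5 classes (prefixes of length 0..4)
Minimal DFA: 5 states


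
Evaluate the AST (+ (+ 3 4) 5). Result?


Evaluate inner: (+ 3 4) = 7
Evaluate root: (+ 7 5) = 12
Result: 12


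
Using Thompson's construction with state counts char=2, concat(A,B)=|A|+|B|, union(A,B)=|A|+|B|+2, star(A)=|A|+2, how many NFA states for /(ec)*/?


Syntax tree has 2 char leaf(s), 0 union(s), 1 star(s)
chars contribute 2×2 = 4; each union adds +2; each star adds +2
Total: 4 + 0 + 2 = 6 states


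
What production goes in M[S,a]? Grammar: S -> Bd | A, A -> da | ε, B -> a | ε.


For [S, a]: 'a' ∈ FIRST(Bd)
Entry: S -> Bd


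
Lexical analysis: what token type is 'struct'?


Pattern: reserved word
Type: KEYWORD


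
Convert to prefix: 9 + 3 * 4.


'*' binds tighter: tree is (+ 9 (* 3 4))
Prefix: + 9 * 3 4


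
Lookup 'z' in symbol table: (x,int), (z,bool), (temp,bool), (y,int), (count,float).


Lookup 'z' → type bool


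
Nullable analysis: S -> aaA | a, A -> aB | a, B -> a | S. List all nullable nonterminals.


A nonterminal is nullable iff some alternative derives ε (directly, or every symbol in it is nullable)
Nullable: {}


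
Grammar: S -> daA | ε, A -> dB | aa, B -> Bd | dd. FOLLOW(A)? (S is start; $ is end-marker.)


$ ∈ FOLLOW(S). For each A -> αBβ: add FIRST(β)\{ε} to FOLLOW(B); if β nullable, add FOLLOW(A).
FOLLOW(A) = {$}


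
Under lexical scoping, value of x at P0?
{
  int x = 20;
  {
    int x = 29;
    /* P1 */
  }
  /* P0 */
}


x declared in the same block as P0
x = 20


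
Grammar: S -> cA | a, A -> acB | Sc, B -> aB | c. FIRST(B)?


Per alternative of B: FIRST(aB) = {a}; FIRST(c) = {c}
FIRST(B) = {a, c}


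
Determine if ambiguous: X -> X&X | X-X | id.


'id&id-id' has two parse trees (no precedence encoded between & and -)
Ambiguous


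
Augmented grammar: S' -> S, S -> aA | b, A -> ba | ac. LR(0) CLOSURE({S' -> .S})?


Start: S' -> .S
For each item with dot before a nonterminal B, add B -> .γ for every B-production
Closure: [S' -> .S, S -> .aA, S -> .b]


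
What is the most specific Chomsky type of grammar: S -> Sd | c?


Left-linear: every RHS is a terminal or one nonterminal followed by a terminal
Classification: Type 3 (Regular)


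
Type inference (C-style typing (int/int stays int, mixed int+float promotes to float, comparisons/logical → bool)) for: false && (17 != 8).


Operand types: bool && bool
Rule: logical operators take bool operands and yield bool
Result type: bool


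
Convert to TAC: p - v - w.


Break into single-operator statements:
t1 = p - v
t2 = t1 - w


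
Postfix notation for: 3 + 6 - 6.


Left to right (same or higher precedence on left)
Postfix: 3 6 + 6 -


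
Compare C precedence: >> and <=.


'>>' is shift (level 8); '<=' is relational (level 7)
Higher level binds tighter
'>>' has higher precedence than '<='


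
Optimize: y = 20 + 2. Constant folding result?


20 + 2 = 22 at compile time
Optimized: y = 22


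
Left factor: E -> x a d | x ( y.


Common prefix: 'x'
Factored: E -> x E', E' -> a d | ( y


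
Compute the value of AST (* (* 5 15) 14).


Evaluate inner: (* 5 15) = 75
Evaluate root: (* 75 14) = 1050
Result: 1050


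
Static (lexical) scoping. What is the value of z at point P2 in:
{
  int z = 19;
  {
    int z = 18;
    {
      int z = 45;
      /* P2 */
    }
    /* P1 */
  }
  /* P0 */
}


z declared in the same block as P2
z = 45


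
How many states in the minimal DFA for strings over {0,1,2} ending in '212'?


Track the longest suffix of input matching a prefix of '212': 4 classes (prefixes of length 0..3)
Minimal DFA: 4 states


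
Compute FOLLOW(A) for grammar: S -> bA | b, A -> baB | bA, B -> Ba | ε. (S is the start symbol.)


$ ∈ FOLLOW(S). For each A -> αBβ: add FIRST(β)\{ε} to FOLLOW(B); if β nullable, add FOLLOW(A).
FOLLOW(A) = {$}


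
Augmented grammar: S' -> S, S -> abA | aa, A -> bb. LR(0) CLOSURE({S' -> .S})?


Start: S' -> .S
For each item with dot before a nonterminal B, add B -> .γ for every B-production
Closure: [S' -> .S, S -> .abA, S -> .aa]


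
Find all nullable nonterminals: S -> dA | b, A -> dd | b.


A nonterminal is nullable iff some alternative derives ε (directly, or every symbol in it is nullable)
Nullable: {}


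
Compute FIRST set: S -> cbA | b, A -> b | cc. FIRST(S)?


Per alternative of S: FIRST(cbA) = {c}; FIRST(b) = {b}
FIRST(S) = {b, c}


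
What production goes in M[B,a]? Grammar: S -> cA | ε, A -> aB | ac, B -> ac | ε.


For [B, a]: 'a' ∈ FIRST(ac)
Entry: B -> ac


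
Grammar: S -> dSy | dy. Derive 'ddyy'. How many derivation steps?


Derivation: S => dSy => ddyy
Steps: 2


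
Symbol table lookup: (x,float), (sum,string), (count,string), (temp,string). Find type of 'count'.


Lookup 'count' → type string


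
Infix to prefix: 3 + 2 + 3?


left-to-right (same/higher precedence on left): tree is (+ (+ 3 2) 3)
Prefix: + + 3 2 3


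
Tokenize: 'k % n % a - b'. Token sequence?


Scan left to right, longest-match per lexeme
Tokens: ID(k), OP(%), ID(n), OP(%), ID(a), OP(-), ID(b)


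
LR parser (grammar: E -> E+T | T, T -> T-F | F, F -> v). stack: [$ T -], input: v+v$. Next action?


no handle; shift 'v'
Action: shift


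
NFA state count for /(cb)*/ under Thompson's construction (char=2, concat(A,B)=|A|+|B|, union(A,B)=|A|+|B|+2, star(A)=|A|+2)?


Syntax tree has 2 char leaf(s), 0 union(s), 1 star(s)
chars contribute 2×2 = 4; each union adds +2; each star adds +2
Total: 4 + 0 + 2 = 6 states


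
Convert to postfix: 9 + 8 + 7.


Left to right (same or higher precedence on left)
Postfix: 9 8 + 7 +


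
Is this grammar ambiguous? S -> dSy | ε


balanced d^n…y^n: each string has a unique parse
Unambiguous


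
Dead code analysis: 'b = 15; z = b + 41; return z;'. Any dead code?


b is read by z's definition; z is returned
No dead code


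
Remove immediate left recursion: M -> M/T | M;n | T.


Left-recursive alternatives: M/T, M;n; non-recursive: T
Introduce M': M -> TM', M' -> /TM' | ;nM' | ε


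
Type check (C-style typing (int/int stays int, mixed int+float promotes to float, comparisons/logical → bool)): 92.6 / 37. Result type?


Operand types: float / int
Rule: mixed int/float promotes to float; int/int stays int
Result type: float


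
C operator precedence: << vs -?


'-' is additive (level 9); '<<' is shift (level 8)
Higher level binds tighter
'-' has higher precedence than '<<'


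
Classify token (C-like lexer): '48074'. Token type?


Pattern: digits only
Type: INTEGER_LITERAL


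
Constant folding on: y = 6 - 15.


6 - 15 = -9 at compile time
Optimized: y = -9


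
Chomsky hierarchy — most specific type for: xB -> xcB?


LHS has context (more than one symbol) and |LHS| ≤ |RHS|
Classification: Type 1 (Context-Sensitive)


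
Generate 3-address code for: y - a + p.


Break into single-operator statements:
t1 = y - a
t2 = t1 + p


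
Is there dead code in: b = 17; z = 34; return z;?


b is assigned but never read
Dead: 'b = 17'


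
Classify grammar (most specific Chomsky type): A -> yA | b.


Right-linear: every RHS is a terminal or a terminal followed by one nonterminal
Classification: Type 3 (Regular)


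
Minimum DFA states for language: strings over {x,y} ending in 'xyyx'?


Track the longest suffix of input matching a prefix of 'xyyx': 5 classes (prefixes of length 0..4)
Minimal DFA: 5 states


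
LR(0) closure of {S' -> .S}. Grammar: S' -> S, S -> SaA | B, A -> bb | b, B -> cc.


Start: S' -> .S
For each item with dot before a nonterminal B, add B -> .γ for every B-production
Closure: [S' -> .S, S -> .SaA, S -> .B, B -> .cc]


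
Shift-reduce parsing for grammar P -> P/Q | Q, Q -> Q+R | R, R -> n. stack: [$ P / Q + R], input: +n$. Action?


handle 'Q+R' on top
Action: reduce (Q -> Q+R)


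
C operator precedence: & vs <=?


'<=' is relational (level 7); '&' is bitwise AND (level 5)
Higher level binds tighter
'<=' has higher precedence than '&'


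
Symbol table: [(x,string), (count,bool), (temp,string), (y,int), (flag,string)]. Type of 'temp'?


Lookup 'temp' → type string


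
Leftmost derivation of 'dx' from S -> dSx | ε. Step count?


Derivation: S => dSx => dx
Steps: 2


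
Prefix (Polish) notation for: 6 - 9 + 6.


left-to-right (same/higher precedence on left): tree is (+ (- 6 9) 6)
Prefix: + - 6 9 6


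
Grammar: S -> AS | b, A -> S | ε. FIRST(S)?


Per alternative of S: FIRST(AS) = {b}; FIRST(b) = {b}
FIRST(S) = {b}


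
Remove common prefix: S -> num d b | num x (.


Common prefix: 'num'
Factored: S -> num S', S' -> d b | x (


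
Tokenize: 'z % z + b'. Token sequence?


Scan left to right, longest-match per lexeme
Tokens: ID(z), OP(%), ID(z), OP(+), ID(b)


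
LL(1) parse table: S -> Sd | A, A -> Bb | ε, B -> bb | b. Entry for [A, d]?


For [A, d]: ε is nullable and 'd' ∈ FOLLOW(A)
Entry: A -> ε


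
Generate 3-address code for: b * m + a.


Break into single-operator statements:
t1 = b * m
t2 = t1 + a


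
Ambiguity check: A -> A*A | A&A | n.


'n*n&n' has two parse trees (no precedence encoded between * and &)
Ambiguous


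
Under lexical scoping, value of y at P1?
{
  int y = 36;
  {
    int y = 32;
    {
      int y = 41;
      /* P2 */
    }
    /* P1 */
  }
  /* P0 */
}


y declared in the same block as P1
y = 32


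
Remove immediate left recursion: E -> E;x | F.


Left-recursive alternatives: E;x; non-recursive: F
Introduce E': E -> FE', E' -> ;xE' | ε


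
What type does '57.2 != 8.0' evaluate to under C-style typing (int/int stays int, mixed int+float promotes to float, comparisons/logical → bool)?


Operand types: float != float
Rule: comparison yields bool
Result type: bool


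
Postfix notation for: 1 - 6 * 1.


* has higher precedence, evaluate 6*1 first
Postfix: 1 6 1 * -


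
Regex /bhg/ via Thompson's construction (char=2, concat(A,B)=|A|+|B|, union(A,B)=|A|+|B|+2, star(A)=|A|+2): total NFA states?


Syntax tree has 3 char leaf(s), 0 union(s), 0 star(s)
chars contribute 3×2 = 6; each union adds +2; each star adds +2
Total: 6 + 0 + 0 = 6 states


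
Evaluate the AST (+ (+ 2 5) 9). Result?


Evaluate inner: (+ 2 5) = 7
Evaluate root: (+ 7 9) = 16
Result: 16


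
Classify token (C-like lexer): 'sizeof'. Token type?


Pattern: reserved word
Type: KEYWORD


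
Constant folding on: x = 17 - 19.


17 - 19 = -2 at compile time
Optimized: x = -2


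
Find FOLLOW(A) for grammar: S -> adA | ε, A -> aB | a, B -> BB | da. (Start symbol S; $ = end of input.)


$ ∈ FOLLOW(S). For each A -> αBβ: add FIRST(β)\{ε} to FOLLOW(B); if β nullable, add FOLLOW(A).
FOLLOW(A) = {$}


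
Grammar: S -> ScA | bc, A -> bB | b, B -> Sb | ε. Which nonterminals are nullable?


A nonterminal is nullable iff some alternative derives ε (directly, or every symbol in it is nullable)
Nullable: {B}


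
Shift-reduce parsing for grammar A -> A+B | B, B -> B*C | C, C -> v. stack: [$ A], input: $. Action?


start symbol A on stack, input exhausted
Action: accept


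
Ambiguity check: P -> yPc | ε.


balanced y^n…c^n: each string has a unique parse
Unambiguous


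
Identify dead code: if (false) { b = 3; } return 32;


condition is constant false, so the whole block is unreachable
Dead: 'if (false) { b = 3; }'


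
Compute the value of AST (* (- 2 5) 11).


Evaluate inner: (- 2 5) = -3
Evaluate root: (* -3 11) = -33
Result: -33


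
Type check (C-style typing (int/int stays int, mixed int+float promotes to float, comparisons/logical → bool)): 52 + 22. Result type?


Operand types: int + int
Rule: mixed int/float promotes to float; int/int stays int
Result type: int


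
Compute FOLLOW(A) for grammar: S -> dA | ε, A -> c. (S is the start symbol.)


$ ∈ FOLLOW(S). For each A -> αBβ: add FIRST(β)\{ε} to FOLLOW(B); if β nullable, add FOLLOW(A).
FOLLOW(A) = {$}


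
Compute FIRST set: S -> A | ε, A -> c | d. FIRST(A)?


Per alternative of A: FIRST(c) = {c}; FIRST(d) = {d}
FIRST(A) = {c, d}


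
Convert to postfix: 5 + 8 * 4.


* has higher precedence, evaluate 8*4 first
Postfix: 5 8 4 * +


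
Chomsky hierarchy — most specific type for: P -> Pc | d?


Left-linear: every RHS is a terminal or one nonterminal followed by a terminal
Classification: Type 3 (Regular)


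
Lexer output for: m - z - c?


Scan left to right, longest-match per lexeme
Tokens: ID(m), OP(-), ID(z), OP(-), ID(c)


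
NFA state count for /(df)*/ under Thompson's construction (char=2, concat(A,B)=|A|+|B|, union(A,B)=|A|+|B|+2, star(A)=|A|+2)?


Syntax tree has 2 char leaf(s), 0 union(s), 1 star(s)
chars contribute 2×2 = 4; each union adds +2; each star adds +2
Total: 4 + 0 + 2 = 6 states


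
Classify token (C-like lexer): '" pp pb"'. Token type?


Pattern: double-quoted sequence
Type: STRING_LITERAL


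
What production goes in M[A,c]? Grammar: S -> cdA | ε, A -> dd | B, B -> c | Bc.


For [A, c]: 'c' ∈ FIRST(B)
Entry: A -> B


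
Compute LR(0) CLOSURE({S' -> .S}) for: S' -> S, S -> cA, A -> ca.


Start: S' -> .S
For each item with dot before a nonterminal B, add B -> .γ for every B-production
Closure: [S' -> .S, S -> .cA]


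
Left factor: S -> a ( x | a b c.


Common prefix: 'a'
Factored: S -> a S', S' -> ( x | b c


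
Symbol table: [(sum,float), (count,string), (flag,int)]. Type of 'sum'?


Lookup 'sum' → type float


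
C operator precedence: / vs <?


'/' is multiplicative (level 10); '<' is relational (level 7)
Higher level binds tighter
'/' has higher precedence than '<'


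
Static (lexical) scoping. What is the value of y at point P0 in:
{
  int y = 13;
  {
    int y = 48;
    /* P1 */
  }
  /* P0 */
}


y declared in the same block as P0
y = 13


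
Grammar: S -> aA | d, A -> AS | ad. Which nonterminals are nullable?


A nonterminal is nullable iff some alternative derives ε (directly, or every symbol in it is nullable)
Nullable: {}


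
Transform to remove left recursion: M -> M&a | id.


Left-recursive alternatives: M&a; non-recursive: id
Introduce M': M -> idM', M' -> &aM' | ε


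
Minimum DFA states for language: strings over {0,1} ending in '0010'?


Track the longest suffix of input matching a prefix of '0010': 5 classes (prefixes of length 0..4)
Minimal DFA: 5 states


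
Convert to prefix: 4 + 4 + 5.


left-to-right (same/higher precedence on left): tree is (+ (+ 4 4) 5)
Prefix: + + 4 4 5


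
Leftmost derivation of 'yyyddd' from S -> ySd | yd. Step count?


Derivation: S => ySd => yySdd => yyyddd
Steps: 3


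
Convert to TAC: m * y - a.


Break into single-operator statements:
t1 = m * y
t2 = t1 - a


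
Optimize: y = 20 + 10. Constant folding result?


20 + 10 = 30 at compile time
Optimized: y = 30


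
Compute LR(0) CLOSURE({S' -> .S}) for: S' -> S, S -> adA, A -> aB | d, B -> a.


Start: S' -> .S
For each item with dot before a nonterminal B, add B -> .γ for every B-production
Closure: [S' -> .S, S -> .adA]


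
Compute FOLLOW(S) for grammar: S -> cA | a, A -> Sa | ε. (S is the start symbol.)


$ ∈ FOLLOW(S). For each A -> αBβ: add FIRST(β)\{ε} to FOLLOW(B); if β nullable, add FOLLOW(A).
FOLLOW(S) = {$, a}


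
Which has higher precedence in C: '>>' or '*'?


'*' is multiplicative (level 10); '>>' is shift (level 8)
Higher level binds tighter
'*' has higher precedence than '>>'


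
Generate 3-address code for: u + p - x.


Break into single-operator statements:
t1 = u + p
t2 = t1 - x


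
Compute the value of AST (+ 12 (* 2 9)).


Evaluate inner: (* 2 9) = 18
Evaluate root: (+ 12 18) = 30
Result: 30


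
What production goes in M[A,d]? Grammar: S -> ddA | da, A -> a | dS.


For [A, d]: 'd' ∈ FIRST(dS)
Entry: A -> dS


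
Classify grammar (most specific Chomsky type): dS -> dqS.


LHS has context (more than one symbol) and |LHS| ≤ |RHS|
Classification: Type 1 (Context-Sensitive)


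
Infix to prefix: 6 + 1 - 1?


left-to-right (same/higher precedence on left): tree is (- (+ 6 1) 1)
Prefix: - + 6 1 1


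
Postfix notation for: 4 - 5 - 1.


Left to right (same or higher precedence on left)
Postfix: 4 5 - 1 -


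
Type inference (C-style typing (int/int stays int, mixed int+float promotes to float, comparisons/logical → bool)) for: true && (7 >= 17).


Operand types: bool && bool
Rule: logical operators take bool operands and yield bool
Result type: bool


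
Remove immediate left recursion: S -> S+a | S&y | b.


Left-recursive alternatives: S+a, S&y; non-recursive: b
Introduce S': S -> bS', S' -> +aS' | &yS' | ε


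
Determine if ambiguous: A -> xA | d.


right-linear, alternatives start with distinct terminals 'x' vs 'd': unique leftmost derivation
Unambiguous


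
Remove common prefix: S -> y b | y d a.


Common prefix: 'y'
Factored: S -> y S', S' -> b | d a


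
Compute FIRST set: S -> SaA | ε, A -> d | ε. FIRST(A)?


Per alternative of A: FIRST(d) = {d}; FIRST(ε) = {ε}
FIRST(A) = {d, ε}


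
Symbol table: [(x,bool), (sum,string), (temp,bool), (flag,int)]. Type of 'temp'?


Lookup 'temp' → type bool


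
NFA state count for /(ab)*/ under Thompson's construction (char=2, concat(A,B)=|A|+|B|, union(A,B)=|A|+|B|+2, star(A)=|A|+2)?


Syntax tree has 2 char leaf(s), 0 union(s), 1 star(s)
chars contribute 2×2 = 4; each union adds +2; each star adds +2
Total: 4 + 0 + 2 = 6 states


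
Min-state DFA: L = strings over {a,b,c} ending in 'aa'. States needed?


Track the longest suffix of input matching a prefix of 'aa': 3 classes (prefixes of length 0..2)
Minimal DFA: 3 states


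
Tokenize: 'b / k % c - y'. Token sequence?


Scan left to right, longest-match per lexeme
Tokens: ID(b), OP(/), ID(k), OP(%), ID(c), OP(-), ID(y)


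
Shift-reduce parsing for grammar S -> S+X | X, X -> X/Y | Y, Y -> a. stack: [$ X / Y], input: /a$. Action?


handle 'X/Y' on top
Action: reduce (X -> X/Y)


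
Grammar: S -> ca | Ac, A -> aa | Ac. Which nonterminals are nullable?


A nonterminal is nullable iff some alternative derives ε (directly, or every symbol in it is nullable)
Nullable: {}


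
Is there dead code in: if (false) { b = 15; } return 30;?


condition is constant false, so the whole block is unreachable
Dead: 'if (false) { b = 15; }'


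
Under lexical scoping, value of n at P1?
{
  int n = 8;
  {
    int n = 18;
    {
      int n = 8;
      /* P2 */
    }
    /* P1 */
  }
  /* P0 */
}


n declared in the same block as P1
n = 18


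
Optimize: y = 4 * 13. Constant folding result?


4 * 13 = 52 at compile time
Optimized: y = 52


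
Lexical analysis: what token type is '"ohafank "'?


Pattern: double-quoted sequence
Type: STRING_LITERAL


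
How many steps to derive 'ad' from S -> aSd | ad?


Derivation: S => ad
Steps: 1


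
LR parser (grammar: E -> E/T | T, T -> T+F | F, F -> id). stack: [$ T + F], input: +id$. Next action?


handle 'T+F' on top
Action: reduce (T -> T+F)


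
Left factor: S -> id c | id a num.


Common prefix: 'id'
Factored: S -> id S', S' -> c | a num


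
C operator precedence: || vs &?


'&' is bitwise AND (level 5); '||' is logical OR (level 1)
Higher level binds tighter
'&' has higher precedence than '||'


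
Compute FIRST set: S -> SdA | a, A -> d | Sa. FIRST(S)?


Per alternative of S: FIRST(SdA) = {a}; FIRST(a) = {a}
FIRST(S) = {a}


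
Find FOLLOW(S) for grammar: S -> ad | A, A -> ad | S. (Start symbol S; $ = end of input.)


$ ∈ FOLLOW(S). For each A -> αBβ: add FIRST(β)\{ε} to FOLLOW(B); if β nullable, add FOLLOW(A).
FOLLOW(S) = {$}


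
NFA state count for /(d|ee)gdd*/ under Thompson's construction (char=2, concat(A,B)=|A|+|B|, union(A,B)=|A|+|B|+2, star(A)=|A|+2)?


Syntax tree has 6 char leaf(s), 1 union(s), 1 star(s)
chars contribute 6×2 = 12; each union adds +2; each star adds +2
Total: 12 + 2 + 2 = 16 states


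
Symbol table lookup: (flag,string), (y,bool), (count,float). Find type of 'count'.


Lookup 'count' → type float


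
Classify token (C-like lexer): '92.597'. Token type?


Pattern: digits with a decimal point
Type: FLOAT_LITERAL


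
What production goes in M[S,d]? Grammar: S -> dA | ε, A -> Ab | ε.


For [S, d]: 'd' ∈ FIRST(dA)
Entry: S -> dA


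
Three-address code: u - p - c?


Break into single-operator statements:
t1 = u - p
t2 = t1 - c


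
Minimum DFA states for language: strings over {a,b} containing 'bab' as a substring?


KMP-style automaton: 3 progress states + 1 absorbing accept = 4
Minimal DFA: 4 states


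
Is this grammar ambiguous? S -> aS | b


right-linear, alternatives start with distinct terminals 'a' vs 'b': unique leftmost derivation
Unambiguous


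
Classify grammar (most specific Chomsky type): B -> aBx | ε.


Single nonterminal LHS, but a^n x^n is not regular
Classification: Type 2 (Context-Free)


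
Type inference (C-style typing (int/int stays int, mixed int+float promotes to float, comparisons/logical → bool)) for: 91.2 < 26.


Operand types: float < int
Rule: comparison yields bool
Result type: bool


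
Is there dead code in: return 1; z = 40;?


statement follows a return and is unreachable
Dead: 'z = 40'


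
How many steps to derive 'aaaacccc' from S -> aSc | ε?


Derivation: S => aSc => aaScc => aaaSccc => aaaaScccc => aaaacccc
Steps: 5


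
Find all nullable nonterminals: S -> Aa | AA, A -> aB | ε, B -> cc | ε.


A nonterminal is nullable iff some alternative derives ε (directly, or every symbol in it is nullable)
Nullable: {A, B, S}


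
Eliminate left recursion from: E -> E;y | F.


Left-recursive alternatives: E;y; non-recursive: F
Introduce E': E -> FE', E' -> ;yE' | ε


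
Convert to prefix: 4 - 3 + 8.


left-to-right (same/higher precedence on left): tree is (+ (- 4 3) 8)
Prefix: + - 4 3 8


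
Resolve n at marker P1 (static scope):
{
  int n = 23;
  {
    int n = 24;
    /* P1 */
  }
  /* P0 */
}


n declared in the same block as P1
n = 24


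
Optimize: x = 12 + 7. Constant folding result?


12 + 7 = 19 at compile time
Optimized: x = 19


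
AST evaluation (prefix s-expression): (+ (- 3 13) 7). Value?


Evaluate inner: (- 3 13) = -10
Evaluate root: (+ -10 7) = -3
Result: -3


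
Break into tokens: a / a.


Scan left to right, longest-match per lexeme
Tokens: ID(a), OP(/), ID(a)


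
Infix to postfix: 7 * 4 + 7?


Left to right (same or higher precedence on left)
Postfix: 7 4 * 7 +


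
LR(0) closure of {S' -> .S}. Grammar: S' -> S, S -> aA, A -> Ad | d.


Start: S' -> .S
For each item with dot before a nonterminal B, add B -> .γ for every B-production
Closure: [S' -> .S, S -> .aA]


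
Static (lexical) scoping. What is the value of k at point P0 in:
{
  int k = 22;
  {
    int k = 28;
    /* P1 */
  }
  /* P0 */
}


k declared in the same block as P0
k = 22


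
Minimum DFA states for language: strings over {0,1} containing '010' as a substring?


KMP-style automaton: 3 progress states + 1 absorbing accept = 4
Minimal DFA: 4 states


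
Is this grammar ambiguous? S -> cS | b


right-linear, alternatives start with distinct terminals 'c' vs 'b': unique leftmost derivation
Unambiguous


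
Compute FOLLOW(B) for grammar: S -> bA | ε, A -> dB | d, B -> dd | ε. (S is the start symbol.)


$ ∈ FOLLOW(S). For each A -> αBβ: add FIRST(β)\{ε} to FOLLOW(B); if β nullable, add FOLLOW(A).
FOLLOW(B) = {$}


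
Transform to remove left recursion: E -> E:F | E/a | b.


Left-recursive alternatives: E:F, E/a; non-recursive: b
Introduce E': E -> bE', E' -> :FE' | /aE' | ε


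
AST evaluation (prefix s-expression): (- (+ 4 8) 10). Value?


Evaluate inner: (+ 4 8) = 12
Evaluate root: (- 12 10) = 2
Result: 2


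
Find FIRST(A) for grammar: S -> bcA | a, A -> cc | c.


Per alternative of A: FIRST(cc) = {c}; FIRST(c) = {c}
FIRST(A) = {c}


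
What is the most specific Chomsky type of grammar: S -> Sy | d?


Left-linear: every RHS is a terminal or one nonterminal followed by a terminal
Classification: Type 3 (Regular)
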